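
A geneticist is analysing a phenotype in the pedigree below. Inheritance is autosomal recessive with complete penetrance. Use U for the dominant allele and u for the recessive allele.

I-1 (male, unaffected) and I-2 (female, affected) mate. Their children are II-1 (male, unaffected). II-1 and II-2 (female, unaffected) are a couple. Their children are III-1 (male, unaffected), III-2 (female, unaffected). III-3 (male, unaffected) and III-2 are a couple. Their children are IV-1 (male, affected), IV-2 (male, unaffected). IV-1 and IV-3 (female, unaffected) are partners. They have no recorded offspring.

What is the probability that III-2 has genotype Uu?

1

III-2 is unaffected so carries U and passed u to IV-1 (uu), so III-2 is Uu, giving P(Uu) = 1.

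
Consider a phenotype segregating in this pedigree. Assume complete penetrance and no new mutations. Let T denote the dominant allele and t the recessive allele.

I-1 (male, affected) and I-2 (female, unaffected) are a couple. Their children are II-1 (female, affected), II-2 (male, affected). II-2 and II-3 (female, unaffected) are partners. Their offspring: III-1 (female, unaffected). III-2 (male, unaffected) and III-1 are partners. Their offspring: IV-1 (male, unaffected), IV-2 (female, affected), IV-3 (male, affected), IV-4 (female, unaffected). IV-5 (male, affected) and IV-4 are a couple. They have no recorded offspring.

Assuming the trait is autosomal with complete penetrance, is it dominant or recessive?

III-2 and III-1 are both unaffected yet have an affected child IV-2. Under dominance, an affected child requires at least one affected parent, so the trait cannot be dominant.

recessive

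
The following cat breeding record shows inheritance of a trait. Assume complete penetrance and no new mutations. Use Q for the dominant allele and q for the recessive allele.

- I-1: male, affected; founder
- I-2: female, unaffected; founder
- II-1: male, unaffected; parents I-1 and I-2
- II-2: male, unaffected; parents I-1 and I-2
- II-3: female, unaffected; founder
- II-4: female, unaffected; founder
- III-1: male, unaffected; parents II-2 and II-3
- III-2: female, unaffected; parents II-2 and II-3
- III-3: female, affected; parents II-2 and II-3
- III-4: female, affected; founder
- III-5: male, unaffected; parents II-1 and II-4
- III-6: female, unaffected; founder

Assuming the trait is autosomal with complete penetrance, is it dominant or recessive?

II-2 and II-3 are both unaffected yet have an affected child III-3. Under dominance, an affected child requires at least one affected parent, so the trait cannot be dominant.

recessive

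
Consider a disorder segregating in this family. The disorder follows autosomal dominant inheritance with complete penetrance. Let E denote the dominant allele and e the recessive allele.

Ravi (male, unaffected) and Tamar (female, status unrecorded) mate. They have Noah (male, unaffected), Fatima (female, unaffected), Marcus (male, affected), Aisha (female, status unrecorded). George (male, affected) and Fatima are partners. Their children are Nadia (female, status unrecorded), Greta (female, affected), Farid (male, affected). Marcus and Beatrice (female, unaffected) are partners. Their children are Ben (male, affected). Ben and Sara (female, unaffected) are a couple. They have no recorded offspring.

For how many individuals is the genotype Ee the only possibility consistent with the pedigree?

5

Obligate heterozygotes: Tamar passed E to Marcus (Ee, whose e came from Ravi) and passed e to Noah (ee), so Tamar is Ee; Marcus is affected so carries E and received e from Ravi (ee), so Marcus is Ee; Greta is affected so carries E and received e from Fatima (ee), so Greta is Ee; Farid is affected so carries E and received e from Fatima (ee), so Farid is Ee; Ben is affected so carries E and received e from Beatrice (ee), so Ben is Ee.
Every other individual is either homozygous by phenotype or has at least one consistent homozygous assignment, so the count is 5.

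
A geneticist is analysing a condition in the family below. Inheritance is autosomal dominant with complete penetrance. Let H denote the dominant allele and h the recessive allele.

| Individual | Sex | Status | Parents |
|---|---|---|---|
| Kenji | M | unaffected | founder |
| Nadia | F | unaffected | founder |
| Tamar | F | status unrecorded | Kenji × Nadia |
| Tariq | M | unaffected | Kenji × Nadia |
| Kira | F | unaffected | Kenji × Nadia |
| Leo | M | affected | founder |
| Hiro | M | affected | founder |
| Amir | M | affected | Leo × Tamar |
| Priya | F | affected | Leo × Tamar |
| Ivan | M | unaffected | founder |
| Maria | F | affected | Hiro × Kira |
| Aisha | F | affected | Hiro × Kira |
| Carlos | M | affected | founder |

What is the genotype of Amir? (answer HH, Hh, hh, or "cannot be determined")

Hh

From phenotype alone, Amir is HH or Hh.
Amir is affected so carries H and received h from Tamar (hh), so Amir is Hh.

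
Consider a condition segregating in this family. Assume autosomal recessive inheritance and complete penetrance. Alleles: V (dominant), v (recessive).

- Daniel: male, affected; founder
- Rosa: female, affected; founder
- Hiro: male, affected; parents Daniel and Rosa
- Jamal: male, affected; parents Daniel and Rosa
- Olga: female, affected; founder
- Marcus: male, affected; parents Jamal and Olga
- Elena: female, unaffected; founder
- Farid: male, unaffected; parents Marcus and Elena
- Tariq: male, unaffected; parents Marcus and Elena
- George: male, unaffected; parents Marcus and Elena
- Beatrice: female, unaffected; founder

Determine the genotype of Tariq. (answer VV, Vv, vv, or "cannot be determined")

Vv

From phenotype alone, Tariq is VV or Vv.
Tariq is unaffected so carries V and received v from Marcus (vv), so Tariq is Vv.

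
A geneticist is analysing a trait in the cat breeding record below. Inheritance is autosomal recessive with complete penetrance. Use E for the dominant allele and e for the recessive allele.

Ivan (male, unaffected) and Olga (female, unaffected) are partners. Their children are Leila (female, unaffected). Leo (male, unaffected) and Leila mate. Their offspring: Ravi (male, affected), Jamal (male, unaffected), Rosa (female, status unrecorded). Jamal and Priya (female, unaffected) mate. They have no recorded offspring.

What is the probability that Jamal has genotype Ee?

2/3

Leo is unaffected so carries E and passed e to Ravi (ee), so Leo is Ee.
Leila is unaffected so carries E and passed e to Ravi (ee), so Leila is Ee.
Their cross gives offspring ratios 1/4 EE : 1/2 Ee : 1/4 ee. Conditioning on Jamal being unaffected, P(Ee) = 1/2 / 3/4 = 2/3.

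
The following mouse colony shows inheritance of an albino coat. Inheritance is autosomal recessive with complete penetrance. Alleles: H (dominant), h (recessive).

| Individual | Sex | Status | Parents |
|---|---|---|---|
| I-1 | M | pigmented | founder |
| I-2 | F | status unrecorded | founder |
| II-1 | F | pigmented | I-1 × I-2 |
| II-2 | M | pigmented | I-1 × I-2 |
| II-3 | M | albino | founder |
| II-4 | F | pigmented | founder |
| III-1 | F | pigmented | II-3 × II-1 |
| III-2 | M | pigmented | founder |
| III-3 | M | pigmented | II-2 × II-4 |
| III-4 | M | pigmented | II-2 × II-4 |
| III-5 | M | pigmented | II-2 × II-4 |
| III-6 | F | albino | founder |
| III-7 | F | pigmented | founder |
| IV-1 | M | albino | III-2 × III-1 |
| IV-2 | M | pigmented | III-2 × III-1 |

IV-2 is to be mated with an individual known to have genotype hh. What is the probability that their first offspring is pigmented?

III-2 is pigmented so carries H and passed h to IV-1 (hh), so III-2 is Hh.
III-1 is pigmented so carries H and received h from II-3 (hh), so III-1 is Hh.
IV-2 is a pigmented offspring of III-2 (Hh) × III-1 (Hh), whose cross gives 1/4 HH : 1/2 Hh : 1/4 hh; conditioning on being pigmented, IV-2 is HH with probability 1/3, Hh with probability 2/3.
Summing over parental genotype combinations, P(offspring is pigmented) = 1/3·1 + 2/3·1/2 = 2/3.

2/3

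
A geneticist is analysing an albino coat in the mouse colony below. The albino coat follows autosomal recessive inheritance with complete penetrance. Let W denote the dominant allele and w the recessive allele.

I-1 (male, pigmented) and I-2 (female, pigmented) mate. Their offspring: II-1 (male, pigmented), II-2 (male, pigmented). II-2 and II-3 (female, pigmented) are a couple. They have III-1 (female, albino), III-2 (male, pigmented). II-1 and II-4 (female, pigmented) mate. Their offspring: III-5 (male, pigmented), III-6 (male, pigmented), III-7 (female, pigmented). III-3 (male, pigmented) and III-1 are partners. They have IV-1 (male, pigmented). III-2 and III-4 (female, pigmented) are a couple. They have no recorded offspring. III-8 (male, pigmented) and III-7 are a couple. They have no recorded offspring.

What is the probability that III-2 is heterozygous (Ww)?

II-2 is pigmented so carries W and passed w to III-1 (ww), so II-2 is Ww.
II-3 is pigmented so carries W and passed w to III-1 (ww), so II-3 is Ww.
Their cross gives offspring ratios 1/4 WW : 1/2 Ww : 1/4 ww. Conditioning on III-2 being pigmented, P(Ww) = 1/2 / 3/4 = 2/3.

2/3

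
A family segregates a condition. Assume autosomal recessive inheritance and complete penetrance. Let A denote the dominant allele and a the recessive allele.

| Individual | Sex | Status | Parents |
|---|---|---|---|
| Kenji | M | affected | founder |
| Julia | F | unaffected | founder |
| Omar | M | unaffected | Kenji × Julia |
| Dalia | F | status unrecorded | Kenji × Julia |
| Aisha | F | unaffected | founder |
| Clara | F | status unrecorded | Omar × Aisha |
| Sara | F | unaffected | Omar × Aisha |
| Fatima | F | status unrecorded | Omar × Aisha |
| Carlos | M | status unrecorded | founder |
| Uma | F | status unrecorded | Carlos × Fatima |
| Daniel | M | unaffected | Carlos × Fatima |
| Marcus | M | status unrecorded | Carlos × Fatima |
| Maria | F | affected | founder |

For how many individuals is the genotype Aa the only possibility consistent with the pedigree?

1

Obligate heterozygotes: Omar is unaffected so carries A and received a from Kenji (aa), so Omar is Aa.
Every other individual is either homozygous by phenotype or has at least one consistent homozygous assignment, so the count is 1.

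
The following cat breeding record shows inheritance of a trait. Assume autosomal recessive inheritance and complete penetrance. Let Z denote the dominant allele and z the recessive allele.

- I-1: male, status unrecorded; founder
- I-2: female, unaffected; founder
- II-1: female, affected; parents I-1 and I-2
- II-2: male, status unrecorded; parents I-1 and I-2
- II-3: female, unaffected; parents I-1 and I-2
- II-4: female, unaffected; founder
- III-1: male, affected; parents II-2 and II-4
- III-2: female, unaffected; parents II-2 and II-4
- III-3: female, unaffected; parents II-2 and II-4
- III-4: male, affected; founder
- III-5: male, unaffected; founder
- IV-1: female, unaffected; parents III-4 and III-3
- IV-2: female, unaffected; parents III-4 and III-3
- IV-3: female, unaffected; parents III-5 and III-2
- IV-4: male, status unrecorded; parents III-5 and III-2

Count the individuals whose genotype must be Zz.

4

Obligate heterozygotes: I-2 is unaffected so carries Z and passed z to II-1 (zz), so I-2 is Zz; II-4 is unaffected so carries Z and passed z to III-1 (zz), so II-4 is Zz; IV-1 is unaffected so carries Z and received z from III-4 (zz), so IV-1 is Zz; IV-2 is unaffected so carries Z and received z from III-4 (zz), so IV-2 is Zz.
Every other individual is either homozygous by phenotype or has at least one consistent homozygous assignment, so the count is 4.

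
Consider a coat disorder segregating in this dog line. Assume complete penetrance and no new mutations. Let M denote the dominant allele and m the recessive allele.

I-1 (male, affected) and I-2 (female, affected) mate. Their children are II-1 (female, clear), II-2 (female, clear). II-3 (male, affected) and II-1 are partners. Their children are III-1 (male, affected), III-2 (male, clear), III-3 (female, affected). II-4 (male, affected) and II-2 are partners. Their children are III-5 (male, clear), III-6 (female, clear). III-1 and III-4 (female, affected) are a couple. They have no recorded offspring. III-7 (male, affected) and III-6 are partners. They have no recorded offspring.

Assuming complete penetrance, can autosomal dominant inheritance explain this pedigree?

Yes

A consistent assignment under autosomal dominant exists: I-1 Mm, I-2 Mm, II-1 mm, II-2 mm, II-3 Mm, II-4 Mm, III-1 Mm, III-2 mm, III-3 Mm, III-4 MM, III-5 mm, III-6 mm, III-7 MM.
In this assignment every recorded phenotype matches its genotype and every non-founder's genotype is obtainable from its parents' genotypes, so the pedigree is consistent.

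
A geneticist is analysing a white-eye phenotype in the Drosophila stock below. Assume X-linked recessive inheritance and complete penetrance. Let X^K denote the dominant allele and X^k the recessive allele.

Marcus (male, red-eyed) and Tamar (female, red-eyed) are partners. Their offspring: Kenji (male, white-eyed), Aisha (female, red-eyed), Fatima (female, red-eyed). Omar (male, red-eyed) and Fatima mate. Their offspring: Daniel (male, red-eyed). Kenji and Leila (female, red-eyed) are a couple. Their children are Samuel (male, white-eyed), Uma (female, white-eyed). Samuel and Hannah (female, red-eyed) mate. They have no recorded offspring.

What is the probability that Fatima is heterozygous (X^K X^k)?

1/3

Marcus is red-eyed, so Marcus is X^K Y.
Tamar is red-eyed so carries K and passed k to Kenji (X^k Y), so Tamar is X^K X^k.
Their cross gives offspring ratios 1/2 X^K X^K : 1/2 X^K X^k. Conditioning on Fatima being red-eyed, P(X^K X^k) = 1/2 / 1 = 1/2 before taking Fatima's own offspring into account.
Omar is red-eyed, so Omar is X^K Y.
Now use Fatima's offspring. Probability of each recorded status — red-eyed son Daniel: 1/2 if Fatima is X^K X^k, 1 if X^K X^K.
Bayes: P(X^K X^k) = 1/2·1/2 / (1/2·1/2 + 1/2·1) = 1/3.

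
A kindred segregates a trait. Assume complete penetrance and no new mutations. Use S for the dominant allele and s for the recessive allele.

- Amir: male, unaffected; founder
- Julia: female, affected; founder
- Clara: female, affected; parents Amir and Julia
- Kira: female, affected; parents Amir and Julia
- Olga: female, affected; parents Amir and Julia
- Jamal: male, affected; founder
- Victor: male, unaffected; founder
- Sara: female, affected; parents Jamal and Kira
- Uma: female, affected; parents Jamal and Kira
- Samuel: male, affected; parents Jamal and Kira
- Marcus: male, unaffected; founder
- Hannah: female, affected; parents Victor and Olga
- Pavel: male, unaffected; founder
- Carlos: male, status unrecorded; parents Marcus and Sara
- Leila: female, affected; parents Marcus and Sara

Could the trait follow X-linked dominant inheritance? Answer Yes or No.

Yes

A consistent assignment under X-linked dominant exists: Amir X^s Y, Julia X^S X^S, Clara X^S X^s, Kira X^S X^s, Olga X^S X^s, Jamal X^S Y, Victor X^s Y, Sara X^S X^S, Uma X^S X^S, Samuel X^S Y, Marcus X^s Y, Hannah X^S X^s, Pavel X^s Y, Carlos X^S Y, Leila X^S X^s.
In this assignment every recorded phenotype matches its genotype and every non-founder's genotype is obtainable from its parents' genotypes, so the pedigree is consistent.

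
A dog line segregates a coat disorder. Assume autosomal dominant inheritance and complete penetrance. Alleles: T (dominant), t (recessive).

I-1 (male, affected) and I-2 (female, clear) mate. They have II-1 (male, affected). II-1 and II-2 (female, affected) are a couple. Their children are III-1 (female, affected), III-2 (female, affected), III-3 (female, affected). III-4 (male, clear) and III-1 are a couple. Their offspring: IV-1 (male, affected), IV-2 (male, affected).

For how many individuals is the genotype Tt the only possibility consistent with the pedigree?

3

Obligate heterozygotes: II-1 is affected so carries T and received t from I-2 (tt), so II-1 is Tt; IV-1 is affected so carries T and received t from III-4 (tt), so IV-1 is Tt; IV-2 is affected so carries T and received t from III-4 (tt), so IV-2 is Tt.
Every other individual is either homozygous by phenotype or has at least one consistent homozygous assignment, so the count is 3.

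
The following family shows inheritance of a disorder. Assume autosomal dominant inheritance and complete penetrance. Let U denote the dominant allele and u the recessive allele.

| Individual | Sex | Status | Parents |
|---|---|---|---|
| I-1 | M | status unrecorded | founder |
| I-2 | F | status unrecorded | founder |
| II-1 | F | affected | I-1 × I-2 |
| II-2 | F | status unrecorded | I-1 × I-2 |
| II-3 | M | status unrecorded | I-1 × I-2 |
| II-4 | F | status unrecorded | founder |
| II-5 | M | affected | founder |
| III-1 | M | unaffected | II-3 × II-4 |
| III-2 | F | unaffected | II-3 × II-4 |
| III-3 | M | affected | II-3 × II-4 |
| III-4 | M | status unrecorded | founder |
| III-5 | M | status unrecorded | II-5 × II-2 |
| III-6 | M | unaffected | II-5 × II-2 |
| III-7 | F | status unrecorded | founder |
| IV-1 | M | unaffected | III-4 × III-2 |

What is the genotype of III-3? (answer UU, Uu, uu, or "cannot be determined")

III-3's phenotype allows UU or Uu, and no parent or child forces a single allele at both positions; consistent genotype assignments exist with III-3 as UU or Uu.

cannot be determined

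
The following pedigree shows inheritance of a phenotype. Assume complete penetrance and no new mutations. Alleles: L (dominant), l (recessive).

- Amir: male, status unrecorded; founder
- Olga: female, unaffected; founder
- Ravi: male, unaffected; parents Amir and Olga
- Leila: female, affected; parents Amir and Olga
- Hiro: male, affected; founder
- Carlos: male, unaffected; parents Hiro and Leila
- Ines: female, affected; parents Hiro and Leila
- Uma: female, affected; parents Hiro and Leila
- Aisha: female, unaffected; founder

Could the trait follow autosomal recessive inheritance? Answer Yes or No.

Under autosomal recessive, Carlos (unaffected, male) cannot arise from Hiro (affected) × Leila (affected).

No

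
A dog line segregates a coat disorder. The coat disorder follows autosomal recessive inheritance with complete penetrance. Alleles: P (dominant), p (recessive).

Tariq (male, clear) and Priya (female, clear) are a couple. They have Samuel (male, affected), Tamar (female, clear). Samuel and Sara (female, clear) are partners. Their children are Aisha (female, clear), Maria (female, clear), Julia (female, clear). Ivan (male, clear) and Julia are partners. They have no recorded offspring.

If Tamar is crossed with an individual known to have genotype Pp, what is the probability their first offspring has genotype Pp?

1/2

Tariq is clear so carries P and passed p to Samuel (pp), so Tariq is Pp.
Priya is clear so carries P and passed p to Samuel (pp), so Priya is Pp.
Tamar is a clear offspring of Tariq (Pp) × Priya (Pp), whose cross gives 1/4 PP : 1/2 Pp : 1/4 pp; conditioning on being clear, Tamar is PP with probability 1/3, Pp with probability 2/3.
Summing over parental genotype combinations, P(offspring has genotype Pp) = 1/3·1/2 + 2/3·1/2 = 1/2.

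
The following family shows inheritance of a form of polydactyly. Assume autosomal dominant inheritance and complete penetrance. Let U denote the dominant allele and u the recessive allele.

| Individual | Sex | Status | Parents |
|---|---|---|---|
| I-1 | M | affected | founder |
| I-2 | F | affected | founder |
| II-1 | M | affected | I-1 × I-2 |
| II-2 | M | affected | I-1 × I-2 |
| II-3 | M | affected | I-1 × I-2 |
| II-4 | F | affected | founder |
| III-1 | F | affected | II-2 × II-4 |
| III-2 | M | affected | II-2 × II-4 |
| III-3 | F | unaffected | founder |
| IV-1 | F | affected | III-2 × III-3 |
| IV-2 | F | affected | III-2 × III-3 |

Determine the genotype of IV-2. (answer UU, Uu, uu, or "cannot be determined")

Uu

From phenotype alone, IV-2 is UU or Uu.
IV-2 is affected so carries U and received u from III-3 (uu), so IV-2 is Uu.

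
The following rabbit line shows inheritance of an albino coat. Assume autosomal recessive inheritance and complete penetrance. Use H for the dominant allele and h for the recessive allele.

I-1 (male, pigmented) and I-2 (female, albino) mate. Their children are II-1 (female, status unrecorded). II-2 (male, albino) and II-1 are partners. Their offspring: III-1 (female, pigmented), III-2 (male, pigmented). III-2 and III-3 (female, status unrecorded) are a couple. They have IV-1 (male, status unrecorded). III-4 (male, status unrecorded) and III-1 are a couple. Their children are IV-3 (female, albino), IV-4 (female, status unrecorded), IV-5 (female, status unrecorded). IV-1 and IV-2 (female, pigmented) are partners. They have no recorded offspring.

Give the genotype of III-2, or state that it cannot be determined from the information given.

Hh

From phenotype alone, III-2 is HH or Hh.
III-2 is pigmented so carries H and received h from II-2 (hh), so III-2 is Hh.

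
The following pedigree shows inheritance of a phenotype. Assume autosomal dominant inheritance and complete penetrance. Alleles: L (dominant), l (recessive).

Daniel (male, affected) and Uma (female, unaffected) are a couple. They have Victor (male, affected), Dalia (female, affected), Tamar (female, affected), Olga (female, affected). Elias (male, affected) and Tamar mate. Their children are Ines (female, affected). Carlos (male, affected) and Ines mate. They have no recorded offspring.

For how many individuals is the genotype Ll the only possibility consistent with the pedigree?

Obligate heterozygotes: Victor is affected so carries L and received l from Uma (ll), so Victor is Ll; Dalia is affected so carries L and received l from Uma (ll), so Dalia is Ll; Tamar is affected so carries L and received l from Uma (ll), so Tamar is Ll; Olga is affected so carries L and received l from Uma (ll), so Olga is Ll.
Every other individual is either homozygous by phenotype or has at least one consistent homozygous assignment, so the count is 4.

4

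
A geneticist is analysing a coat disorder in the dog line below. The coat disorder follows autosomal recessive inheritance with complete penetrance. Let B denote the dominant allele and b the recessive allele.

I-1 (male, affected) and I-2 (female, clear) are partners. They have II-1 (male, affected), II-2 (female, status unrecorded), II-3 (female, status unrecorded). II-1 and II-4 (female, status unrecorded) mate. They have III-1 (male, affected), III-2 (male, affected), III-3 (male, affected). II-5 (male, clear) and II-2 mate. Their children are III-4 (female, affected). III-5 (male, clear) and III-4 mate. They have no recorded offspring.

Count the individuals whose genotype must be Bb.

Obligate heterozygotes: I-2 is clear so carries B and passed b to II-1 (bb), so I-2 is Bb; II-5 is clear so carries B and passed b to III-4 (bb), so II-5 is Bb.
Every other individual is either homozygous by phenotype or has at least one consistent homozygous assignment, so the count is 2.

2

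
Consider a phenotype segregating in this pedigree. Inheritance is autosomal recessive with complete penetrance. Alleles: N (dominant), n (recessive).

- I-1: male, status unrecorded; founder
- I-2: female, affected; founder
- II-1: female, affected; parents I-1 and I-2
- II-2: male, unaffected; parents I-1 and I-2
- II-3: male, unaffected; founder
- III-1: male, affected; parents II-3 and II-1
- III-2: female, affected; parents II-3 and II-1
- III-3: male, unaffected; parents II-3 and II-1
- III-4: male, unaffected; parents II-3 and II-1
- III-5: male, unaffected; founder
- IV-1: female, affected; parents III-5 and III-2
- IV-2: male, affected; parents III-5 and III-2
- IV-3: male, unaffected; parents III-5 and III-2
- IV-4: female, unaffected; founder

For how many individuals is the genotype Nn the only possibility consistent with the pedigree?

Obligate heterozygotes: I-1 passed N to II-2 (Nn, whose n came from I-2) and passed n to II-1 (nn), so I-1 is Nn; II-2 is unaffected so carries N and received n from I-2 (nn), so II-2 is Nn; II-3 is unaffected so carries N and passed n to III-1 (nn), so II-3 is Nn; III-3 is unaffected so carries N and received n from II-1 (nn), so III-3 is Nn; III-4 is unaffected so carries N and received n from II-1 (nn), so III-4 is Nn; III-5 is unaffected so carries N and passed n to IV-1 (nn), so III-5 is Nn; IV-3 is unaffected so carries N and received n from III-2 (nn), so IV-3 is Nn.
Every other individual is either homozygous by phenotype or has at least one consistent homozygous assignment, so the count is 7.

7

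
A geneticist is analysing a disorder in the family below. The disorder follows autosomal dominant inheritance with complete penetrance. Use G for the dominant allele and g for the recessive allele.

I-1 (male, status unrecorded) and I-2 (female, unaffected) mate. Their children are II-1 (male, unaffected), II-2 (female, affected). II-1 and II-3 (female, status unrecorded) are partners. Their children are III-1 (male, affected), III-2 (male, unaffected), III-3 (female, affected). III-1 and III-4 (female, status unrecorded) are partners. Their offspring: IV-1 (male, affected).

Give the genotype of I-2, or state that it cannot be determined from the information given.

I-2 is unaffected, so I-2 is gg.

gg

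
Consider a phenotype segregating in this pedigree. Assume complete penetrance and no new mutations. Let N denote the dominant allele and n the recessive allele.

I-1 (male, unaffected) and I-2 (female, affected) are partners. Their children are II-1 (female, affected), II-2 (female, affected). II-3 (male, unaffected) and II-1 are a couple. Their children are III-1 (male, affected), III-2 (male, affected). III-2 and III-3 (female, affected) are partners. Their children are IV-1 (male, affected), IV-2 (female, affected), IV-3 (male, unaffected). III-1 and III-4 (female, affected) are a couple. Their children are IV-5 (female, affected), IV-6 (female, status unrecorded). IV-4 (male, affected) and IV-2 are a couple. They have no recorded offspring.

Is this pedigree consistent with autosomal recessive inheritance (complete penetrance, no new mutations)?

Under autosomal recessive, IV-3 (unaffected, male) cannot arise from III-2 (affected) × III-3 (affected).

No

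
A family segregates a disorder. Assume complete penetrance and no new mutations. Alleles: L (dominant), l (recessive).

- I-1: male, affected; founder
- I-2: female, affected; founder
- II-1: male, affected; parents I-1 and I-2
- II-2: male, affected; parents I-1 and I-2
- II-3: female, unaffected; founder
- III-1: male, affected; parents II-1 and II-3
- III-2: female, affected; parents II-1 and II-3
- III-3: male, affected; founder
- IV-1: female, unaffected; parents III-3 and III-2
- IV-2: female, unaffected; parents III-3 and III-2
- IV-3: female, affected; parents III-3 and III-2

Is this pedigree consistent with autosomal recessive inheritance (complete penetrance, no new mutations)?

Under autosomal recessive, IV-1 (unaffected, female) cannot arise from III-3 (affected) × III-2 (affected).

No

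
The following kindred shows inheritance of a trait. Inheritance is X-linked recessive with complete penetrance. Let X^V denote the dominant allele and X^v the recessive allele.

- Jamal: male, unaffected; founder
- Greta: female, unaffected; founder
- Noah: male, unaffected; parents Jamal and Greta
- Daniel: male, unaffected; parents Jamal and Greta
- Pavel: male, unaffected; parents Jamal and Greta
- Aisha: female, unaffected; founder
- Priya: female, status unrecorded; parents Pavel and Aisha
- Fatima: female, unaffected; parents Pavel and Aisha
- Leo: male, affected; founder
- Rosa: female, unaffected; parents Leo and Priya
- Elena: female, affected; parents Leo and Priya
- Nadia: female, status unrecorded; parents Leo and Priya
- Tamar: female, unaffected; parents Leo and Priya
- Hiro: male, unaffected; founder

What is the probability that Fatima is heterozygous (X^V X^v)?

1/2

Pavel is unaffected, so Pavel is X^V Y.
Aisha is unaffected so carries V and passed v to Priya (X^V X^v, whose V came from Pavel), so Aisha is X^V X^v.
Their cross gives offspring ratios 1/2 X^V X^V : 1/2 X^V X^v. Conditioning on Fatima being unaffected, P(X^V X^v) = 1/2 / 1 = 1/2.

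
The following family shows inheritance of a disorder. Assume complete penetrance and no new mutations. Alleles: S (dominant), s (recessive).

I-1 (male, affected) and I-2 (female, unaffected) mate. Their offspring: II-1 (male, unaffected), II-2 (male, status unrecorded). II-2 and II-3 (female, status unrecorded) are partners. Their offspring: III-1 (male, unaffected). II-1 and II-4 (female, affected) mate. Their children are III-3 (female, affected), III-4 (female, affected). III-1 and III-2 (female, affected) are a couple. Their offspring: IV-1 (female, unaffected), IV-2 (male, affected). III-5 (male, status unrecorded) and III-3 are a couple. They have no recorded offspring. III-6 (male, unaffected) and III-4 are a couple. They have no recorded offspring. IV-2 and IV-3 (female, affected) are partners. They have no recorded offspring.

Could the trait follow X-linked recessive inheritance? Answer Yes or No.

No

Under X-linked recessive, III-3 (affected, female) cannot arise from II-1 (unaffected) × II-4 (affected).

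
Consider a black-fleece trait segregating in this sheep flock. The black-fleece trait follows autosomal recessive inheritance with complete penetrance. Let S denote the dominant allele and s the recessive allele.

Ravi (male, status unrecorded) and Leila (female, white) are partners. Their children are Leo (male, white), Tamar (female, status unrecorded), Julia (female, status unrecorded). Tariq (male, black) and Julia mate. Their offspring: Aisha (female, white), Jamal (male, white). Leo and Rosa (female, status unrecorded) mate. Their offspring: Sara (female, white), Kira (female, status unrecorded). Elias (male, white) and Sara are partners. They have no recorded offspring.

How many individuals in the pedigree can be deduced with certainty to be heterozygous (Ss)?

Obligate heterozygotes: Aisha is white so carries S and received s from Tariq (ss), so Aisha is Ss; Jamal is white so carries S and received s from Tariq (ss), so Jamal is Ss.
Every other individual is either homozygous by phenotype or has at least one consistent homozygous assignment, so the count is 2.

2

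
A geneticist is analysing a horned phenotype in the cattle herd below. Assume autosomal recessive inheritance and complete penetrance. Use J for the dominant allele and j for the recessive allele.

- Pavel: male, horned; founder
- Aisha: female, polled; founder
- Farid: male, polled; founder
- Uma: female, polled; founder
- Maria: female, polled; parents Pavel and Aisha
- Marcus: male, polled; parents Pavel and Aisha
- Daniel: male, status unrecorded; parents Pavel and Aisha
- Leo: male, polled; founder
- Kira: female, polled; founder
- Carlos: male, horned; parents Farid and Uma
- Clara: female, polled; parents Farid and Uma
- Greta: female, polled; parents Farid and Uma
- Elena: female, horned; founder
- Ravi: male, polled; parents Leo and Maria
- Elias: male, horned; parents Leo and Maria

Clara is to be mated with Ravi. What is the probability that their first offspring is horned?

1/9

Farid is polled so carries J and passed j to Carlos (jj), so Farid is Jj.
Uma is polled so carries J and passed j to Carlos (jj), so Uma is Jj.
Clara is a polled offspring of Farid (Jj) × Uma (Jj), whose cross gives 1/4 JJ : 1/2 Jj : 1/4 jj; conditioning on being polled, Clara is JJ with probability 1/3, Jj with probability 2/3.
Leo is polled so carries J and passed j to Elias (jj), so Leo is Jj.
Maria is polled so carries J and received j from Pavel (jj), so Maria is Jj.
Ravi is a polled offspring of Leo (Jj) × Maria (Jj), whose cross gives 1/4 JJ : 1/2 Jj : 1/4 jj; conditioning on being polled, Ravi is JJ with probability 1/3, Jj with probability 2/3.
Summing over parental genotype combinations, P(offspring is horned) = 4/9·1/4 = 1/9.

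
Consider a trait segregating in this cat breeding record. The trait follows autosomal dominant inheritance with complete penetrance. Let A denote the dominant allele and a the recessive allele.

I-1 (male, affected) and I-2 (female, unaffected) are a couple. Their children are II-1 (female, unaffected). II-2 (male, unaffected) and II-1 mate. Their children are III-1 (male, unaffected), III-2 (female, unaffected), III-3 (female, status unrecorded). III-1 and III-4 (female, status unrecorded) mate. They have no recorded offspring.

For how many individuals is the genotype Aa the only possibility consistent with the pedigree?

Obligate heterozygotes: I-1 is affected so carries A and passed a to II-1 (aa), so I-1 is Aa.
Every other individual is either homozygous by phenotype or has at least one consistent homozygous assignment, so the count is 1.

1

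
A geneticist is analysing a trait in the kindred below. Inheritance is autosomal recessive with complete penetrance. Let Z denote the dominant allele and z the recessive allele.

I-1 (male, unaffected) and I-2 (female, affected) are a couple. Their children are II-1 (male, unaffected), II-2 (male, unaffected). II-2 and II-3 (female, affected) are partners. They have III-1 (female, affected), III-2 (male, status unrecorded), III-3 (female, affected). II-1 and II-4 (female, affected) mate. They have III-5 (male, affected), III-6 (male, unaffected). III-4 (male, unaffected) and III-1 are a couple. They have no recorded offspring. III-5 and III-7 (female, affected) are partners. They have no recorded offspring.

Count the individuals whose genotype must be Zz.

3

Obligate heterozygotes: II-1 is unaffected so carries Z and received z from I-2 (zz), so II-1 is Zz; II-2 is unaffected so carries Z and received z from I-2 (zz), so II-2 is Zz; III-6 is unaffected so carries Z and received z from II-4 (zz), so III-6 is Zz.
Every other individual is either homozygous by phenotype or has at least one consistent homozygous assignment, so the count is 3.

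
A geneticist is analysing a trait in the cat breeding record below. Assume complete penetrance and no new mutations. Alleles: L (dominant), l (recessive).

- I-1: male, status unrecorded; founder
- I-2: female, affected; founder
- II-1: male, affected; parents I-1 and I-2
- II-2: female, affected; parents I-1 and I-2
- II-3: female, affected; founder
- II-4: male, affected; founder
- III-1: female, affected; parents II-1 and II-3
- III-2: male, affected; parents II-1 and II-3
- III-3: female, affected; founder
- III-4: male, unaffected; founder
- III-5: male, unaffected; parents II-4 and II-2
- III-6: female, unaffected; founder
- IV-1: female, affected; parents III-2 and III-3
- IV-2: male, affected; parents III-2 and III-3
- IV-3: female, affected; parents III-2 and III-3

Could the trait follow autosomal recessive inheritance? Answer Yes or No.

No

Under autosomal recessive, III-5 (unaffected, male) cannot arise from II-4 (affected) × II-2 (affected).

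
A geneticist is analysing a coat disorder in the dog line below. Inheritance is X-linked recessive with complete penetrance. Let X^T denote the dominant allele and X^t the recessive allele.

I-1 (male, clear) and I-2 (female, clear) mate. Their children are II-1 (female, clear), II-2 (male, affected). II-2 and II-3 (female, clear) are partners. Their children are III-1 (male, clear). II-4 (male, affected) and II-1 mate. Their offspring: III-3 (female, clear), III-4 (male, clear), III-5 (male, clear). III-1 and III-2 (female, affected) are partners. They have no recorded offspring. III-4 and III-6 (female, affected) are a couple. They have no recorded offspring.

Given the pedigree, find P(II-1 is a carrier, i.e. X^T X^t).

I-1 is clear, so I-1 is X^T Y.
I-2 is clear so carries T and passed t to II-2 (X^t Y), so I-2 is X^T X^t.
Their cross gives offspring ratios 1/2 X^T X^T : 1/2 X^T X^t. Conditioning on II-1 being clear, P(X^T X^t) = 1/2 / 1 = 1/2 before taking II-1's own offspring into account.
II-4 is affected, so II-4 is X^t Y.
Now use II-1's offspring. Probability of each recorded status — clear daughter III-3: 1/2 if II-1 is X^T X^t, 1 if X^T X^T; clear son III-4: 1/2 if II-1 is X^T X^t, 1 if X^T X^T; clear son III-5: 1/2 if II-1 is X^T X^t, 1 if X^T X^T.
Bayes: P(X^T X^t) = 1/2·1/8 / (1/2·1/8 + 1/2·1) = 1/9.

1/9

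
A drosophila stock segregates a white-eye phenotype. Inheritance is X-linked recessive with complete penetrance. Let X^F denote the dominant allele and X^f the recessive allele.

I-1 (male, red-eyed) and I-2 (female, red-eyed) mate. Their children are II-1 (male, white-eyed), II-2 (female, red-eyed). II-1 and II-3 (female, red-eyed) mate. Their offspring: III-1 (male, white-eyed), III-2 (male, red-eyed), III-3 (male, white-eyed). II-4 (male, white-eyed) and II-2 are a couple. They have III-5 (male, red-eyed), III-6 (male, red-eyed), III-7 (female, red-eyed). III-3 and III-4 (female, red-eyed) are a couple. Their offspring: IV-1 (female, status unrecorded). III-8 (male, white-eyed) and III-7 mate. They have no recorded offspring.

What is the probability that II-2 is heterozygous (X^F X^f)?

1/9

I-1 is red-eyed, so I-1 is X^F Y.
I-2 is red-eyed so carries F and passed f to II-1 (X^f Y), so I-2 is X^F X^f.
Their cross gives offspring ratios 1/2 X^F X^F : 1/2 X^F X^f. Conditioning on II-2 being red-eyed, P(X^F X^f) = 1/2 / 1 = 1/2 before taking II-2's own offspring into account.
II-4 is white-eyed, so II-4 is X^f Y.
Now use II-2's offspring. Probability of each recorded status — red-eyed son III-5: 1/2 if II-2 is X^F X^f, 1 if X^F X^F; red-eyed son III-6: 1/2 if II-2 is X^F X^f, 1 if X^F X^F; red-eyed daughter III-7: 1/2 if II-2 is X^F X^f, 1 if X^F X^F.
Bayes: P(X^F X^f) = 1/2·1/8 / (1/2·1/8 + 1/2·1) = 1/9.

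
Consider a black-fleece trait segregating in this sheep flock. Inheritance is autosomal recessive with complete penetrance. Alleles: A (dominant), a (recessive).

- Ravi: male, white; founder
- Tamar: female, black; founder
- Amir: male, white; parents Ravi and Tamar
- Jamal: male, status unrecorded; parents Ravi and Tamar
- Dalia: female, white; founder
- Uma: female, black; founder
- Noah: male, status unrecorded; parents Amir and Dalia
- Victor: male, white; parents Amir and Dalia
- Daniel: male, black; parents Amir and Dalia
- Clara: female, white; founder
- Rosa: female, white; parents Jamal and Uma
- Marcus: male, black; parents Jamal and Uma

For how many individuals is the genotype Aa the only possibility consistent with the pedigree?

Obligate heterozygotes: Amir is white so carries A and received a from Tamar (aa), so Amir is Aa; Jamal passed A to Rosa (Aa, whose a came from Uma) and received a from Tamar (aa), so Jamal is Aa; Dalia is white so carries A and passed a to Daniel (aa), so Dalia is Aa; Rosa is white so carries A and received a from Uma (aa), so Rosa is Aa.
Every other individual is either homozygous by phenotype or has at least one consistent homozygous assignment, so the count is 4.

4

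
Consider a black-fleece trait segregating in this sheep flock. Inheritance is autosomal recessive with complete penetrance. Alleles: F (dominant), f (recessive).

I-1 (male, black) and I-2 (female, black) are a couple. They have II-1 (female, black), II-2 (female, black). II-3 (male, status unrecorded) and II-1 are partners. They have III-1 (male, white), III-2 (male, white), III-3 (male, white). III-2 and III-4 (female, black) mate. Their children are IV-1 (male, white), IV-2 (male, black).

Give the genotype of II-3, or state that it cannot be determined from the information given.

II-3's phenotype is unrecorded, and no parent or child forces a single allele at both positions; consistent genotype assignments exist with II-3 as FF or Ff.

cannot be determined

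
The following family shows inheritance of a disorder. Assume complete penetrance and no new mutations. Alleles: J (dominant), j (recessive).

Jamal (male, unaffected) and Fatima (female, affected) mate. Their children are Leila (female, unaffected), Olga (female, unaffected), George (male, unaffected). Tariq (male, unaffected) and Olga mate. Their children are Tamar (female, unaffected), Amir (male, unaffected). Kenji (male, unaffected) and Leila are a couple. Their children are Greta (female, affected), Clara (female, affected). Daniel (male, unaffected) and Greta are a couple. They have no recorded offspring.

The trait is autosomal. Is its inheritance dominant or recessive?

Kenji and Leila are both unaffected yet have an affected child Greta. Under dominance, an affected child requires at least one affected parent, so the trait cannot be dominant.

recessive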